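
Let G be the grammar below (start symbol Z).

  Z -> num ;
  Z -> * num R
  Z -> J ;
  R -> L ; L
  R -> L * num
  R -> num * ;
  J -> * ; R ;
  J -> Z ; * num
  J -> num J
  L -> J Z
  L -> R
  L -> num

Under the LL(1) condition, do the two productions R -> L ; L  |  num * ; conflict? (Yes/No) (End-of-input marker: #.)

Yes

FIRST(L ; L) = { *, num } and FIRST(num * ;) = { num }.
Both contain num, so the two alternatives are not disjoint — LL(1) conflict.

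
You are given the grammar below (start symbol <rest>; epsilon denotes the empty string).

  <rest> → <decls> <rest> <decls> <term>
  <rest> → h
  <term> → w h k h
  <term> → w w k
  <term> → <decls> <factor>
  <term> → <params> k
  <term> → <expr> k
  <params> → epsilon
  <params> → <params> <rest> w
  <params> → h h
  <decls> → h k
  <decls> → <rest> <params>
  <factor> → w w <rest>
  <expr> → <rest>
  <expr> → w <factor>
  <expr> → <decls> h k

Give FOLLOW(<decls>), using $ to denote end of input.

{ h, k, w }

In <rest> → <decls> <rest> <decls> <term>: add FIRST(<rest> <decls> <term>) = { h }.
In <rest> → <decls> <rest> <decls> <term>: add FIRST(<term>) = { h, k, w }.
In <term> → <decls> <factor>: add FIRST(<factor>) = { w }.
In <expr> → <decls> h k: add FIRST(h k) = { h }.
Union: FOLLOW(<decls>) = { h, k, w }.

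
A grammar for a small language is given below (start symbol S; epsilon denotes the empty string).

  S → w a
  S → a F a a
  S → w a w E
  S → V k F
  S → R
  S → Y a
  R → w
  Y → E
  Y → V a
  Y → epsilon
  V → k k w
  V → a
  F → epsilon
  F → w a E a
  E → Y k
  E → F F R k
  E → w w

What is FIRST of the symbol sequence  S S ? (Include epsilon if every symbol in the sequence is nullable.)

Add FIRST(S) = { a, k, w }; S is not nullable, stop.

{ a, k, w }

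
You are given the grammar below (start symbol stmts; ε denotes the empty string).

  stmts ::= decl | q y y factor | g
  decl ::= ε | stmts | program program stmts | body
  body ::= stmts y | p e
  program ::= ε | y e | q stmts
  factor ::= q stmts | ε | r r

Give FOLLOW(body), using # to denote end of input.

{ #, g, p, q, y }

In decl ::= body: body is at the end, add FOLLOW(decl) = { #, g, p, q, y }.
Union: FOLLOW(body) = { #, g, p, q, y }.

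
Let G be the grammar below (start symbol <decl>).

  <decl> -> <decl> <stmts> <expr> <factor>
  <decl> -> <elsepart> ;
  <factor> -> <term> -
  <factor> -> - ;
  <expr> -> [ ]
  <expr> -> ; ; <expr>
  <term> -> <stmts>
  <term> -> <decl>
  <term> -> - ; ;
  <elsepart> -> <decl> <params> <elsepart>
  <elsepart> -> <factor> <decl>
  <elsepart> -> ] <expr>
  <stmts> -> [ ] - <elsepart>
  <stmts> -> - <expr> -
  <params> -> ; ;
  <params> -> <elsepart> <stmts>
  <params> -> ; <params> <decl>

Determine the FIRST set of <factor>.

From <factor> -> <term> -: add FIRST(<term>) = { -, [, ] }.
<factor> -> - ; contributes {-}.
Union: FIRST(<factor>) = { -, [, ] }.

{ -, [, ] }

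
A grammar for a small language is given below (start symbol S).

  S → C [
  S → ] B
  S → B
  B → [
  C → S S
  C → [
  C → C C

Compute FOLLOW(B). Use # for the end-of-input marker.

In S → ] B: B is at the end, add FOLLOW(S) = { #, [, ] }.
In S → B: B is at the end, add FOLLOW(S) = { #, [, ] }.
Union: FOLLOW(B) = { #, [, ] }.

{ #, [, ] }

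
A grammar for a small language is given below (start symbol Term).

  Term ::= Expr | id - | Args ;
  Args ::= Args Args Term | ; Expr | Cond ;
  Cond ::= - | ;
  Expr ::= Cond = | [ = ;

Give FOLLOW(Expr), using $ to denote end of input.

In Term ::= Expr: Expr is at the end, add FOLLOW(Term) = { $, -, ;, [, id }.
In Args ::= ; Expr: Expr is at the end, add FOLLOW(Args) = { -, ;, [, id }.
Union: FOLLOW(Expr) = { $, -, ;, [, id }.

{ $, -, ;, [, id }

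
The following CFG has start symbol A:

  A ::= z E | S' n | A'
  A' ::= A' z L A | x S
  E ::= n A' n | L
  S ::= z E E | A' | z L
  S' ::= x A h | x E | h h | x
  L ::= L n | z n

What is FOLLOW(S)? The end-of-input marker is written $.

{ $, h, n, z }

In A' ::= x S: S is at the end, add FOLLOW(A') = { $, h, n, z }.
Union: FOLLOW(S) = { $, h, n, z }.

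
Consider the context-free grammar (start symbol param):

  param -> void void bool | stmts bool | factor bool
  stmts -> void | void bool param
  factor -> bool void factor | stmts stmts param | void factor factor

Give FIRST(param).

{ bool, void }

param -> void void bool contributes {void}.
From param -> stmts bool: add FIRST(stmts) = { void }.
From param -> factor bool: add FIRST(factor) = { bool, void }.
Union: FIRST(param) = { bool, void }.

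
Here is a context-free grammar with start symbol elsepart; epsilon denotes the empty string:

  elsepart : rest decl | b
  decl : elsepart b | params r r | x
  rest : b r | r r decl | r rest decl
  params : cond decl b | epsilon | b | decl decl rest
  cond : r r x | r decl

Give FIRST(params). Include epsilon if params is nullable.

{ b, r, x, epsilon }

From params : cond decl b: add FIRST(cond) = { r }.
params : epsilon contributes epsilon.
params : b contributes {b}.
From params : decl decl rest: add FIRST(decl) = { b, r, x }.
Union: FIRST(params) = { b, r, x, epsilon }.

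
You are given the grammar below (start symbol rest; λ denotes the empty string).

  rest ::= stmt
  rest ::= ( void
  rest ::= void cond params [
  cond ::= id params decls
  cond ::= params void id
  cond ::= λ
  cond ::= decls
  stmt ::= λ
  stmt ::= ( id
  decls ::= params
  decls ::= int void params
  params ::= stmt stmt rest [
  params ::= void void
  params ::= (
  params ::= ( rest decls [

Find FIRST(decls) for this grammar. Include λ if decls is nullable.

From decls ::= params: add FIRST(params) = { (, [, void }.
decls ::= int void params contributes {int}.
Union: FIRST(decls) = { (, [, int, void }.

{ (, [, int, void }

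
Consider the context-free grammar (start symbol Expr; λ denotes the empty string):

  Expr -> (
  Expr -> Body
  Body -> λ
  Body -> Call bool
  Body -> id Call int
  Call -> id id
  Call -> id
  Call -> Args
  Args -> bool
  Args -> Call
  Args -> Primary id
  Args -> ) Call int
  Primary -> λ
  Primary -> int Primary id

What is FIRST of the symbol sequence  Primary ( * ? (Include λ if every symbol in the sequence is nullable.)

Add FIRST(Primary)\{λ} = { int }; Primary is nullable, continue.
( is a terminal; add {(} and stop.

{ (, int }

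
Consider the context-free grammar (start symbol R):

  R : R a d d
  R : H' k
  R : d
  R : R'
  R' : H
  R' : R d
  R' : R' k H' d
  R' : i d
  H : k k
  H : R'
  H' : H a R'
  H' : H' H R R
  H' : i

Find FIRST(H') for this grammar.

{ d, i, k }

From H' : H a R': add FIRST(H) = { d, i, k }.
From H' : H' H R R: add FIRST(H') = { d, i, k }.
H' : i contributes {i}.
Union: FIRST(H') = { d, i, k }.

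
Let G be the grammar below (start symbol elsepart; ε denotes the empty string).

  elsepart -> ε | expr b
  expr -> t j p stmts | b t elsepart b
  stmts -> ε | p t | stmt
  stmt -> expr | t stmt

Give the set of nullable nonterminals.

{ elsepart, stmts }

Directly nullable (have an ε-production): elsepart, stmts.
No other nonterminal has a production whose RHS symbols are all nullable.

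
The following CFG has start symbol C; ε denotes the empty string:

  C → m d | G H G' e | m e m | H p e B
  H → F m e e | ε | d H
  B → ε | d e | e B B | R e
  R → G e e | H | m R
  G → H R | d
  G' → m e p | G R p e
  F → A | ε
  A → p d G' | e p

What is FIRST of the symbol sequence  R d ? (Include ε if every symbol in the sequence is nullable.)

Add FIRST(R)\{ε} = { d, e, m, p }; R is nullable, continue.
d is a terminal; add {d} and stop.

{ d, e, m, p }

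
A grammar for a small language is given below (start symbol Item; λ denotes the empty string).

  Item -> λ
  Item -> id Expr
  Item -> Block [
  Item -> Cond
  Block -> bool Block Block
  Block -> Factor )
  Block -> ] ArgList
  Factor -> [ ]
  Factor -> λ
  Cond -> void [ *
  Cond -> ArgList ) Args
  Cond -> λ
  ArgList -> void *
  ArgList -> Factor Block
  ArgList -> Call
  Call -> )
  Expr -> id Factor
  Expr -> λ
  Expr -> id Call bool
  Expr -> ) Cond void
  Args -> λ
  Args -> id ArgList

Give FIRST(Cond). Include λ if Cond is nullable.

Cond -> void [ * contributes {void}.
From Cond -> ArgList ) Args: add FIRST(ArgList) = { ), [, ], bool, void }.
Cond -> λ contributes λ.
Union: FIRST(Cond) = { ), [, ], bool, void, λ }.

{ ), [, ], bool, void, λ }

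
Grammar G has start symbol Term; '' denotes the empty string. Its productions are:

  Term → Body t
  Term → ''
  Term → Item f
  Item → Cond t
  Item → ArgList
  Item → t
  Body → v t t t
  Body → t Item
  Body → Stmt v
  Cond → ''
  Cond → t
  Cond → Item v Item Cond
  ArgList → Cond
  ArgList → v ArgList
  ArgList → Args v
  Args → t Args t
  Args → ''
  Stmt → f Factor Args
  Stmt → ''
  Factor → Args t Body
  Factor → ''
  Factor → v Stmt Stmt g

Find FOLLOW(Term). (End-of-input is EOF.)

{ EOF }

Term is the start symbol, so EOF ∈ FOLLOW(Term).
Union: FOLLOW(Term) = { EOF }.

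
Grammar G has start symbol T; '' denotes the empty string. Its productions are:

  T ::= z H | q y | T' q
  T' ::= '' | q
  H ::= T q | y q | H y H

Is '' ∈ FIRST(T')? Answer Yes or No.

T' has an ''-production, so T' ⇒ ''.

Yes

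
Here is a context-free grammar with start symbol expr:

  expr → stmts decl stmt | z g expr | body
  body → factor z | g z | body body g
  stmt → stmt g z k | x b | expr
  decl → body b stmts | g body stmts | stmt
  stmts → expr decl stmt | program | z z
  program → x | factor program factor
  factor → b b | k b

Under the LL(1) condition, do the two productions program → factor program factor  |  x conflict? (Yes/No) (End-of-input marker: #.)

No

FIRST(factor program factor) = { b, k } and FIRST(x) = { x }.
The FIRST sets are disjoint and neither alternative is nullable — no conflict.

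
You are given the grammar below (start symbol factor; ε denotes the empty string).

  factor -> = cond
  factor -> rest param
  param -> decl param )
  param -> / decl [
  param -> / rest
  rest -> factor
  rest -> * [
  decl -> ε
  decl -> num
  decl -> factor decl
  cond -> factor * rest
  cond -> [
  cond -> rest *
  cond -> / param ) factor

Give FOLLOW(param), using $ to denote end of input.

In factor -> rest param: param is at the end, add FOLLOW(factor) = { $, ), *, /, =, [, num }.
In param -> decl param ): add FIRST()) = { ) }.
In cond -> / param ) factor: add FIRST() factor) = { ) }.
Union: FOLLOW(param) = { $, ), *, /, =, [, num }.

{ $, ), *, /, =, [, num }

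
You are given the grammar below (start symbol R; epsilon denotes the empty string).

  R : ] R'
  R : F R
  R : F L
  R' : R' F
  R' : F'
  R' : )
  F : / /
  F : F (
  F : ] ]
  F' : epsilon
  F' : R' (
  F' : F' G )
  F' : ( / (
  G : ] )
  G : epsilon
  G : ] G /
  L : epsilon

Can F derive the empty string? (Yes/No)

No

Nullable nonterminals: F', G, L, R'.
No production of F has an RHS whose symbols are all nullable, so F is not nullable.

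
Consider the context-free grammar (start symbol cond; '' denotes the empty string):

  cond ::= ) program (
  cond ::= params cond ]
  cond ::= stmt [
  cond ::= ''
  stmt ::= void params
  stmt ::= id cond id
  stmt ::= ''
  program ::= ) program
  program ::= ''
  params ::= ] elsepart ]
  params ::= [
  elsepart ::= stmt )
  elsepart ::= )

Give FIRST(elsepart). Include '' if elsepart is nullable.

From elsepart ::= stmt ): stmt nullable, take FIRST(stmt) ∪ {)} = { ), id, void }.
elsepart ::= ) contributes {)}.
Union: FIRST(elsepart) = { ), id, void }.

{ ), id, void }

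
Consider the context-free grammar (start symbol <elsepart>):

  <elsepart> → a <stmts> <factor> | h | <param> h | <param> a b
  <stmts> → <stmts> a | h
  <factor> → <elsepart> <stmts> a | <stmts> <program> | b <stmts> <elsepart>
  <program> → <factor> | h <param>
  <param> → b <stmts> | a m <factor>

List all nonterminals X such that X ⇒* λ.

No nonterminal has an empty production or an RHS whose symbols are all nullable.

{ } (none)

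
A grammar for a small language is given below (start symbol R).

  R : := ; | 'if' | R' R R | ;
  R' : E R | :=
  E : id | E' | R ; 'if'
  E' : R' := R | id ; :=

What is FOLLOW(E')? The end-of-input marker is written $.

{ 'if', :=, ;, id }

In E : E': E' is at the end, add FOLLOW(E) = { 'if', :=, ;, id }.
Union: FOLLOW(E') = { 'if', :=, ;, id }.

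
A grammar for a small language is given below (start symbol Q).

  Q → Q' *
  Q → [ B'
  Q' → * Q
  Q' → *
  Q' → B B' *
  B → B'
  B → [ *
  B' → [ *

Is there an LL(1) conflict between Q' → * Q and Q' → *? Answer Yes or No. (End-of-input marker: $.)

FIRST(* Q) = { * } and FIRST(*) = { * }.
Both contain *, so the two alternatives are not disjoint — LL(1) conflict.

Yes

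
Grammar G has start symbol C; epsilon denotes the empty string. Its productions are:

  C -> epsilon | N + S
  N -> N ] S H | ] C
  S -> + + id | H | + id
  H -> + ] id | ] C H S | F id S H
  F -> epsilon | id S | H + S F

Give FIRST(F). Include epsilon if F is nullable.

{ +, ], id, epsilon }

F -> epsilon contributes epsilon.
F -> id S contributes {id}.
From F -> H + S F: add FIRST(H) = { +, ], id }.
Union: FIRST(F) = { +, ], id, epsilon }.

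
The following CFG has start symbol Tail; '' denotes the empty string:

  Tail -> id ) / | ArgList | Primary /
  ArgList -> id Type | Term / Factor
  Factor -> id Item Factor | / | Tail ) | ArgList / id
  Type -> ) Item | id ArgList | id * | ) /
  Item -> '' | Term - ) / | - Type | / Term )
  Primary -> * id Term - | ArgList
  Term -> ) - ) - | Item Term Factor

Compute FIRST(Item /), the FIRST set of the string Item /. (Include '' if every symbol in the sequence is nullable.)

Add FIRST(Item)\{''} = { ), -, / }; Item is nullable, continue.
/ is a terminal; add {/} and stop.

{ ), -, / }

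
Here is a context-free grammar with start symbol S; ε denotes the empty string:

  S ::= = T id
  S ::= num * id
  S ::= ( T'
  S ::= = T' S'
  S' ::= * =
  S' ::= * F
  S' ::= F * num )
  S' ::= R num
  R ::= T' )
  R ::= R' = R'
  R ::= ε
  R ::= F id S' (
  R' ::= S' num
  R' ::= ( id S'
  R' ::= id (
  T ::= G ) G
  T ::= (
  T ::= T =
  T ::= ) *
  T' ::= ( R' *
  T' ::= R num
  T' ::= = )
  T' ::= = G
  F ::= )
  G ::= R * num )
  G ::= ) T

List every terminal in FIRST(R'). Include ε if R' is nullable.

From R' ::= S' num: add FIRST(S') = { (, ), *, =, id, num }.
R' ::= ( id S' contributes {(}.
R' ::= id ( contributes {id}.
Union: FIRST(R') = { (, ), *, =, id, num }.

{ (, ), *, =, id, num }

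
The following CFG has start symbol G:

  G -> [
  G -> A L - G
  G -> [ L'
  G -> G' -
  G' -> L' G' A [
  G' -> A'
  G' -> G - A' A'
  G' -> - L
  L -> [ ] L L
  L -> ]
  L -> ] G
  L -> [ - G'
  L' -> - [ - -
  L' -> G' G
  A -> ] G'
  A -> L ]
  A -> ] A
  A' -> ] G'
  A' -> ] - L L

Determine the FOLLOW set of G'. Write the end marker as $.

In G -> G' -: add FIRST(-) = { - }.
In G' -> L' G' A [: add FIRST(A [) = { [, ] }.
In L -> [ - G': G' is at the end, add FOLLOW(L) = { -, [, ] }.
In L' -> G' G: add FIRST(G) = { -, [, ] }.
In A -> ] G': G' is at the end, add FOLLOW(A) = { [, ] }.
In A' -> ] G': G' is at the end, add FOLLOW(A') = { -, [, ] }.
Union: FOLLOW(G') = { -, [, ] }.

{ -, [, ] }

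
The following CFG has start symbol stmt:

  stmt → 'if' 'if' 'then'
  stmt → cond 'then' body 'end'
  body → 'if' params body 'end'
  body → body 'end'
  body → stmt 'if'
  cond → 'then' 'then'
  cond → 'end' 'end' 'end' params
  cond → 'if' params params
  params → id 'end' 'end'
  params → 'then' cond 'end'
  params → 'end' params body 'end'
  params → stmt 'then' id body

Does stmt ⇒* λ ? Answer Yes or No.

No nonterminal in this grammar is nullable.
No production of stmt has an RHS whose symbols are all nullable, so stmt is not nullable.

No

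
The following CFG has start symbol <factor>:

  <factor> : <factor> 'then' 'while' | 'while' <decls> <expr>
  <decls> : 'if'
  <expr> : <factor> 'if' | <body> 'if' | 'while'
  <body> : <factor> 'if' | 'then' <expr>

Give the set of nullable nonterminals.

No nonterminal has an empty production or an RHS whose symbols are all nullable.

{ } (none)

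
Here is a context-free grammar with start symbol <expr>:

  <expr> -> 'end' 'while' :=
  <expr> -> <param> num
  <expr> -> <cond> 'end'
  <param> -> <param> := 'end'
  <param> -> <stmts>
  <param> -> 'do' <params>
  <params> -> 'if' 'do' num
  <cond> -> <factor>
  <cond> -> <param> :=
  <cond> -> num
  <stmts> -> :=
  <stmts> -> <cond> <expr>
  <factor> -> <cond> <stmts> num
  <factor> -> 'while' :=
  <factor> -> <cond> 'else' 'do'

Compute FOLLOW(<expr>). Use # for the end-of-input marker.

<expr> is the start symbol, so # ∈ FOLLOW(<expr>).
In <stmts> -> <cond> <expr>: <expr> is at the end, add FOLLOW(<stmts>) = { :=, num }.
Union: FOLLOW(<expr>) = { #, :=, num }.

{ #, :=, num }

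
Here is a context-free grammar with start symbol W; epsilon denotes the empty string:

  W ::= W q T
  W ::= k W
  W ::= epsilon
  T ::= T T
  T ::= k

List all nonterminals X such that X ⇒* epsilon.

{ W }

Directly nullable (have an epsilon-production): W.
No other nonterminal has a production whose RHS symbols are all nullable.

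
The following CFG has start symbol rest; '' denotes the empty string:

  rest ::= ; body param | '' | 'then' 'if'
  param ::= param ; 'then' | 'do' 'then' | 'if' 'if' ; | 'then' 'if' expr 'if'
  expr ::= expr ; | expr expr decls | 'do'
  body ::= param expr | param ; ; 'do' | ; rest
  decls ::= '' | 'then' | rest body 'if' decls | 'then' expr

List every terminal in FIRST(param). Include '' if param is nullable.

From param ::= param ; 'then': add FIRST(param) = { 'do', 'if', 'then' }.
param ::= 'do' 'then' contributes {'do'}.
param ::= 'if' 'if' ; contributes {'if'}.
param ::= 'then' 'if' expr 'if' contributes {'then'}.
Union: FIRST(param) = { 'do', 'if', 'then' }.

{ 'do', 'if', 'then' }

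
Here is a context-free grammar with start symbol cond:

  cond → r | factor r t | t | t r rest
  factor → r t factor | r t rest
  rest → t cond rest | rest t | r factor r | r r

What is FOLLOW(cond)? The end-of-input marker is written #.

{ #, r, t }

cond is the start symbol, so # ∈ FOLLOW(cond).
In rest → t cond rest: add FIRST(rest) = { r, t }.
Union: FOLLOW(cond) = { #, r, t }.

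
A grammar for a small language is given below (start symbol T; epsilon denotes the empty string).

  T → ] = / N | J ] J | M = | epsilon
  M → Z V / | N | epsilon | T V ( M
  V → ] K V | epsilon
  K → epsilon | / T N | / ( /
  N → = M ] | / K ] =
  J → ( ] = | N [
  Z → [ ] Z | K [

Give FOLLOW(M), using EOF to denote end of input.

In T → M =: add FIRST(=) = { = }.
In M → T V ( M: M is at the end, add FOLLOW(M) = { =, ] }.
In N → = M ]: add FIRST(]) = { ] }.
Union: FOLLOW(M) = { =, ] }.

{ =, ] }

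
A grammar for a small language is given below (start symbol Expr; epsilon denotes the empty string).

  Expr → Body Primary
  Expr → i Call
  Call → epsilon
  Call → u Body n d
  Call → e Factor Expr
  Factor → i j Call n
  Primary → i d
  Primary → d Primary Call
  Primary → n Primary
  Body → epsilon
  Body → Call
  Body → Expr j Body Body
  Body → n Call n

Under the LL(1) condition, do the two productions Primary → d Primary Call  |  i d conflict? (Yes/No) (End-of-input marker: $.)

FIRST(d Primary Call) = { d } and FIRST(i d) = { i }.
The FIRST sets are disjoint and neither alternative is nullable — no conflict.

No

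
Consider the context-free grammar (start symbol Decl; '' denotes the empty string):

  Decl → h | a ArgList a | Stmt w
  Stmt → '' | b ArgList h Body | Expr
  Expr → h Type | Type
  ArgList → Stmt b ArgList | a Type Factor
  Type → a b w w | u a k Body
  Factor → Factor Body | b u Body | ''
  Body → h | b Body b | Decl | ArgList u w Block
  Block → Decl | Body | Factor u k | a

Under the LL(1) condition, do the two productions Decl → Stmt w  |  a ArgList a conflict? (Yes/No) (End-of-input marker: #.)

FIRST(Stmt w) = { a, b, h, u, w } and FIRST(a ArgList a) = { a }.
Both contain a, so the two alternatives are not disjoint — LL(1) conflict.

Yes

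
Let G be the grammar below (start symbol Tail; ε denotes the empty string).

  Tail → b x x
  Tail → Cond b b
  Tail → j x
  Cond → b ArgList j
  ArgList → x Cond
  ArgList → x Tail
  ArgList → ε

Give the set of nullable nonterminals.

Directly nullable (have an ε-production): ArgList.
No other nonterminal has a production whose RHS symbols are all nullable.

{ ArgList }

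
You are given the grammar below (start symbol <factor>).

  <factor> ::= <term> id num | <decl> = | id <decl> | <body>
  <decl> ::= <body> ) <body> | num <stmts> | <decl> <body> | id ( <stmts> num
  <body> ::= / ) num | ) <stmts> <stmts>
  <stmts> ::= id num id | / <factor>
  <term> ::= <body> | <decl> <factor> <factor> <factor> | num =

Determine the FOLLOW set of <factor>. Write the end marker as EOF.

<factor> is the start symbol, so EOF ∈ FOLLOW(<factor>).
In <stmts> ::= / <factor>: <factor> is at the end, add FOLLOW(<stmts>) = { EOF, ), /, =, id, num }.
In <term> ::= <decl> <factor> <factor> <factor>: add FIRST(<factor> <factor>) = { ), /, id, num }.
In <term> ::= <decl> <factor> <factor> <factor>: add FIRST(<factor>) = { ), /, id, num }.
In <term> ::= <decl> <factor> <factor> <factor>: <factor> is at the end, add FOLLOW(<term>) = { id }.
Union: FOLLOW(<factor>) = { EOF, ), /, =, id, num }.

{ EOF, ), /, =, id, num }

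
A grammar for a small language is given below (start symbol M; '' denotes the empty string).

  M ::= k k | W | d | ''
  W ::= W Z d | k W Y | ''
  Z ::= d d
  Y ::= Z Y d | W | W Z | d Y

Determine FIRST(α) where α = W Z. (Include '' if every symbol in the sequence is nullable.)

Add FIRST(W)\{''} = { d, k }; W is nullable, continue.
Add FIRST(Z) = { d }; Z is not nullable, stop.

{ d, k }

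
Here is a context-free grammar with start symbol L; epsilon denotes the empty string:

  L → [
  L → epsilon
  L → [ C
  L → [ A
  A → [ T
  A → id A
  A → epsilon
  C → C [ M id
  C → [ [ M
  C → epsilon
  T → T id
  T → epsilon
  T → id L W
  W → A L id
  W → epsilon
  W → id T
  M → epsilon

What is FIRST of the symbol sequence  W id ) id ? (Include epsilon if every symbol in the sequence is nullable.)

Add FIRST(W)\{epsilon} = { [, id }; W is nullable, continue.
id is a terminal; add {id} and stop.

{ [, id }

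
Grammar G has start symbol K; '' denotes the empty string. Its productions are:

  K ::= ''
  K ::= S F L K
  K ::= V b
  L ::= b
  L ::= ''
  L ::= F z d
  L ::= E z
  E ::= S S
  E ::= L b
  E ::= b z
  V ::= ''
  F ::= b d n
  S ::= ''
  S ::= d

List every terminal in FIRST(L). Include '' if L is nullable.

L ::= b contributes {b}.
L ::= '' contributes ''.
From L ::= F z d: add FIRST(F) = { b }.
From L ::= E z: E nullable, take FIRST(E) ∪ {z} = { b, d, z }.
Union: FIRST(L) = { b, d, z, '' }.

{ b, d, z, '' }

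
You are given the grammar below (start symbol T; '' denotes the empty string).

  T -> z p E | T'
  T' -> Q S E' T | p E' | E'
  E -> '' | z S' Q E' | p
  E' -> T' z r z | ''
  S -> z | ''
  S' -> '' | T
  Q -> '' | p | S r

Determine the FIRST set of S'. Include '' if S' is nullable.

S' -> '' contributes ''.
From S' -> T: add FIRST(T) = { p, r, z, '' } (including '' since T is nullable).
Union: FIRST(S') = { p, r, z, '' }.

{ p, r, z, '' }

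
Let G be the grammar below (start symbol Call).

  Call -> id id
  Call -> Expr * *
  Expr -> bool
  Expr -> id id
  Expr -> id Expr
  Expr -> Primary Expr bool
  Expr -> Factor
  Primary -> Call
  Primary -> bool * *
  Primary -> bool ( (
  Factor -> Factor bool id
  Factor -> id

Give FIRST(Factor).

{ id }

From Factor -> Factor bool id: add FIRST(Factor) = { id }.
Factor -> id contributes {id}.
Union: FIRST(Factor) = { id }.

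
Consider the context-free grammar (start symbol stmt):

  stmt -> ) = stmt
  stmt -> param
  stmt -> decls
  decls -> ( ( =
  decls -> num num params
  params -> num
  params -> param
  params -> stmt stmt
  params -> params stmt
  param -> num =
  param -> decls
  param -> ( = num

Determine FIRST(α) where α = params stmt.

{ (, ), num }

Add FIRST(params) = { (, ), num }; params is not nullable, stop.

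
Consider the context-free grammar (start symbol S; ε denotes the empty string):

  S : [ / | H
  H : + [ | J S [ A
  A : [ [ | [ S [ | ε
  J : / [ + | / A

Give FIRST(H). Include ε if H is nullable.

{ +, / }

H : + [ contributes {+}.
From H : J S [ A: add FIRST(J) = { / }.
Union: FIRST(H) = { +, / }.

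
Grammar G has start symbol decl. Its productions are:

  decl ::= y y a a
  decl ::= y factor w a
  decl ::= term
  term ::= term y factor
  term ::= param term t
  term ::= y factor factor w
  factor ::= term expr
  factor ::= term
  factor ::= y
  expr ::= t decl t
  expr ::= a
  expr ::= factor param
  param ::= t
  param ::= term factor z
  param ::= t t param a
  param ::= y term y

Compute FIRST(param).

{ t, y }

param ::= t contributes {t}.
From param ::= term factor z: add FIRST(term) = { t, y }.
param ::= t t param a contributes {t}.
param ::= y term y contributes {y}.
Union: FIRST(param) = { t, y }.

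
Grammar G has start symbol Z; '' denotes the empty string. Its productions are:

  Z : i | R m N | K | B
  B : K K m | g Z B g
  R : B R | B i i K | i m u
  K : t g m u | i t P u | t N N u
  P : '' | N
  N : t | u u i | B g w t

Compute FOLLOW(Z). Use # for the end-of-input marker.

Z is the start symbol, so # ∈ FOLLOW(Z).
In B : g Z B g: add FIRST(B g) = { g, i, t }.
Union: FOLLOW(Z) = { #, g, i, t }.

{ #, g, i, t }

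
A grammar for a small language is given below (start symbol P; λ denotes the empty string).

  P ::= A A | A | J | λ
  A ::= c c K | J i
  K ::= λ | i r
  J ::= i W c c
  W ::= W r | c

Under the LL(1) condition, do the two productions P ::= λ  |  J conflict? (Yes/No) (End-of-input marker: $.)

No

FIRST(λ) = { λ } and FIRST(J) = { i }.
The first is nullable but FOLLOW(P) = { $ } is disjoint from FIRST of the second.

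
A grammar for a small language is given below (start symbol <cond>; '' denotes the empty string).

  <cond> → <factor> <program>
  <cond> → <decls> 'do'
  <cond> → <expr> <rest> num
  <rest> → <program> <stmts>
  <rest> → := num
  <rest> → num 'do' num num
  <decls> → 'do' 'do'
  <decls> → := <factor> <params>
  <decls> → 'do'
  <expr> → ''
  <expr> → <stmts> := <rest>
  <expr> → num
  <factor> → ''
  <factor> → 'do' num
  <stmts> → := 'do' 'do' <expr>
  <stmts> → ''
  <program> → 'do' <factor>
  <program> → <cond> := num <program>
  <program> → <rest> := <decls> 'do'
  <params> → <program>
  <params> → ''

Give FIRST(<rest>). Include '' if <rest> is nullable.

{ 'do', :=, num }

From <rest> → <program> <stmts>: add FIRST(<program>) = { 'do', :=, num }.
<rest> → := num contributes {:=}.
<rest> → num 'do' num num contributes {num}.
Union: FIRST(<rest>) = { 'do', :=, num }.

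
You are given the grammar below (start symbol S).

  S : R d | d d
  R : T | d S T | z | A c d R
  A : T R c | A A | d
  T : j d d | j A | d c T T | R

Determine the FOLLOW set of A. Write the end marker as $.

{ c, d, j, z }

In R : A c d R: add FIRST(c d R) = { c }.
In A : A A: add FIRST(A) = { d, j, z }.
In A : A A: A is at the end, add FOLLOW(A) = { c, d, j, z }.
In T : j A: A is at the end, add FOLLOW(T) = { c, d, j, z }.
Union: FOLLOW(A) = { c, d, j, z }.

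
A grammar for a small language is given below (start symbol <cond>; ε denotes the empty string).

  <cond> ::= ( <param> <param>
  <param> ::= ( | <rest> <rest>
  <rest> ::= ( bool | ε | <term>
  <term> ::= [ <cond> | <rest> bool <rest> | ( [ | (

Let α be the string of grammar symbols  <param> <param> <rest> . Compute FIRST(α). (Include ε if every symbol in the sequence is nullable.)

Add FIRST(<param>)\{ε} = { (, [, bool }; <param> is nullable, continue.
Add FIRST(<param>)\{ε} = { (, [, bool }; <param> is nullable, continue.
Add FIRST(<rest>)\{ε} = { (, [, bool }; <rest> is nullable, continue.
Every symbol is nullable, so include ε.

{ (, [, bool, ε }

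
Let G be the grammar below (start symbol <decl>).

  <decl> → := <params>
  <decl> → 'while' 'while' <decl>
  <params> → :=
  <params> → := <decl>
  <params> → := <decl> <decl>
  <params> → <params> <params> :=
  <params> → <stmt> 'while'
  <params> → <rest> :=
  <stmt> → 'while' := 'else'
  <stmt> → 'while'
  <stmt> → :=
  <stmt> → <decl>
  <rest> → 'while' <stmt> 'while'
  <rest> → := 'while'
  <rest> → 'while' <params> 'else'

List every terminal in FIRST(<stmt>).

<stmt> → 'while' := 'else' contributes {'while'}.
<stmt> → 'while' contributes {'while'}.
<stmt> → := contributes {:=}.
From <stmt> → <decl>: add FIRST(<decl>) = { 'while', := }.
Union: FIRST(<stmt>) = { 'while', := }.

{ 'while', := }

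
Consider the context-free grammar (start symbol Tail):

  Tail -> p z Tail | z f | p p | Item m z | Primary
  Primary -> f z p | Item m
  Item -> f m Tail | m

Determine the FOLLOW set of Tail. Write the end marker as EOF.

{ EOF, m }

Tail is the start symbol, so EOF ∈ FOLLOW(Tail).
In Tail -> p z Tail: Tail is at the end, add FOLLOW(Tail) = { EOF, m }.
In Item -> f m Tail: Tail is at the end, add FOLLOW(Item) = { m }.
Union: FOLLOW(Tail) = { EOF, m }.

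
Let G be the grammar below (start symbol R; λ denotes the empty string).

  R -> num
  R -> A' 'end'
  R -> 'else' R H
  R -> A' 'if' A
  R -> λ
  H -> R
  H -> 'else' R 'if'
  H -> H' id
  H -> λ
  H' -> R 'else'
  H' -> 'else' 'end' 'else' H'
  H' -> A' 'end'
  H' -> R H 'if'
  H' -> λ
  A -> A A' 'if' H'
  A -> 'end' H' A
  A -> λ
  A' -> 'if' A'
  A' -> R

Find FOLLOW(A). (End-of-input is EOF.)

In R -> A' 'if' A: A is at the end, add FOLLOW(R) = { EOF, 'else', 'end', 'if', id, num }.
In A -> A A' 'if' H': add FIRST(A' 'if' H') = { 'else', 'end', 'if', num }.
In A -> 'end' H' A: A is at the end, add FOLLOW(A) = { EOF, 'else', 'end', 'if', id, num }.
Union: FOLLOW(A) = { EOF, 'else', 'end', 'if', id, num }.

{ EOF, 'else', 'end', 'if', id, num }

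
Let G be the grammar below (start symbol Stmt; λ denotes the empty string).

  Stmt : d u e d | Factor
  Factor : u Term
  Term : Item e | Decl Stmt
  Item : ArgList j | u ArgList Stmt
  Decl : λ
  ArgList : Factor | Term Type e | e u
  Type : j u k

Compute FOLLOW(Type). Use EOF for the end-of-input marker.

{ e }

In ArgList : Term Type e: add FIRST(e) = { e }.
Union: FOLLOW(Type) = { e }.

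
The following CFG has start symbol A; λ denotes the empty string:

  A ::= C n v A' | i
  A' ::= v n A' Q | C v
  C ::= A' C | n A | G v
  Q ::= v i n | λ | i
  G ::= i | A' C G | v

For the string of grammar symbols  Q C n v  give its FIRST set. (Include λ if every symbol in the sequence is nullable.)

Add FIRST(Q)\{λ} = { i, v }; Q is nullable, continue.
Add FIRST(C) = { i, n, v }; C is not nullable, stop.

{ i, n, v }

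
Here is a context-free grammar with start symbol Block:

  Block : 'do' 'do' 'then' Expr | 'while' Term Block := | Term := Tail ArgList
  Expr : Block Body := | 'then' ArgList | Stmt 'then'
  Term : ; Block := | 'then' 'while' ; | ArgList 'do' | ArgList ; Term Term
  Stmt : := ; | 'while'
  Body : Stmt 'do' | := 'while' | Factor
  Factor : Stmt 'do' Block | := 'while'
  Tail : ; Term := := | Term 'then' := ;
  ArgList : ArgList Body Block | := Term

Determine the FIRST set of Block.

Block : 'do' 'do' 'then' Expr contributes {'do'}.
Block : 'while' Term Block := contributes {'while'}.
From Block : Term := Tail ArgList: add FIRST(Term) = { 'then', :=, ; }.
Union: FIRST(Block) = { 'do', 'then', 'while', :=, ; }.

{ 'do', 'then', 'while', :=, ; }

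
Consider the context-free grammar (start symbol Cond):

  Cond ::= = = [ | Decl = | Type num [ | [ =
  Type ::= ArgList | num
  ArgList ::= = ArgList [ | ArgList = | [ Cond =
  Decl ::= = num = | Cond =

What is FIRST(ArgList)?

ArgList ::= = ArgList [ contributes {=}.
From ArgList ::= ArgList =: add FIRST(ArgList) = { =, [ }.
ArgList ::= [ Cond = contributes {[}.
Union: FIRST(ArgList) = { =, [ }.

{ =, [ }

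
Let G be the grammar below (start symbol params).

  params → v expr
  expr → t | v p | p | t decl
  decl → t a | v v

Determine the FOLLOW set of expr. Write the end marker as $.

In params → v expr: expr is at the end, add FOLLOW(params) = { $ }.
Union: FOLLOW(expr) = { $ }.

{ $ }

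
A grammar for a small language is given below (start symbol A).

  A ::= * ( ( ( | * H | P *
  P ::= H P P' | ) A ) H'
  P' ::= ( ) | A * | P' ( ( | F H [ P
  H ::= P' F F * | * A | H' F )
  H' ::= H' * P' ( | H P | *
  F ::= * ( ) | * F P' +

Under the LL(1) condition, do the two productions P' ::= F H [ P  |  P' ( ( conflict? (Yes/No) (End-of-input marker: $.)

Yes

FIRST(F H [ P) = { * } and FIRST(P' ( () = { (, ), * }.
Both contain *, so the two alternatives are not disjoint — LL(1) conflict.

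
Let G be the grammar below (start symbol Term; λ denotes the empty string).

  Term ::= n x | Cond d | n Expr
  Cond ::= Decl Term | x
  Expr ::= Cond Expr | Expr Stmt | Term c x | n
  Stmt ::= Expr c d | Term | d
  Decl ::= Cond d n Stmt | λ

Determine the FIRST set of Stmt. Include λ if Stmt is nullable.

From Stmt ::= Expr c d: add FIRST(Expr) = { n, x }.
From Stmt ::= Term: add FIRST(Term) = { n, x }.
Stmt ::= d contributes {d}.
Union: FIRST(Stmt) = { d, n, x }.

{ d, n, x }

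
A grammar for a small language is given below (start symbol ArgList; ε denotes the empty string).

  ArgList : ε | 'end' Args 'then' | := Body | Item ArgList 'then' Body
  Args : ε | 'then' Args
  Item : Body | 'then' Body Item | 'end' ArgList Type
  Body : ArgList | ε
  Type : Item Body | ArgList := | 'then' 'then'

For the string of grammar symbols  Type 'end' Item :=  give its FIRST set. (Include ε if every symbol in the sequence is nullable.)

Add FIRST(Type)\{ε} = { 'end', 'then', := }; Type is nullable, continue.
'end' is a terminal; add {'end'} and stop.

{ 'end', 'then', := }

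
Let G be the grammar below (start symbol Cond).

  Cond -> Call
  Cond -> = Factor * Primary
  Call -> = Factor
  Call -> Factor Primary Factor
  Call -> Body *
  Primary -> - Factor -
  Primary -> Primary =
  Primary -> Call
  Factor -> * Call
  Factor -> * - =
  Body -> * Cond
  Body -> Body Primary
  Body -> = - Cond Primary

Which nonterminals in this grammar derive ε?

No nonterminal has an empty production or an RHS whose symbols are all nullable.

{ } (none)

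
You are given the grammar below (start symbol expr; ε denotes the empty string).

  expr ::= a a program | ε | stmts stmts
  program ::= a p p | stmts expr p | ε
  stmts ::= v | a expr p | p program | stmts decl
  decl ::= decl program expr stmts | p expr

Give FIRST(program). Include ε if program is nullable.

{ a, p, v, ε }

program ::= a p p contributes {a}.
From program ::= stmts expr p: add FIRST(stmts) = { a, p, v }.
program ::= ε contributes ε.
Union: FIRST(program) = { a, p, v, ε }.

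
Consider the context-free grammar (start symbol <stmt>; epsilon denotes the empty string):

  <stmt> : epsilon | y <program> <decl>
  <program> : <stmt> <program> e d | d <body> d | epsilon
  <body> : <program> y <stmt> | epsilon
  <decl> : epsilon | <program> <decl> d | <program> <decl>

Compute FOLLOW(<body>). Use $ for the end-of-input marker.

In <program> : d <body> d: add FIRST(d) = { d }.
Union: FOLLOW(<body>) = { d }.

{ d }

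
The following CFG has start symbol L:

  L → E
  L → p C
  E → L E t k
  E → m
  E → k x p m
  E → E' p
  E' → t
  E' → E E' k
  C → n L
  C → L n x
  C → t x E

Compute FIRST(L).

From L → E: add FIRST(E) = { k, m, p, t }.
L → p C contributes {p}.
Union: FIRST(L) = { k, m, p, t }.

{ k, m, p, t }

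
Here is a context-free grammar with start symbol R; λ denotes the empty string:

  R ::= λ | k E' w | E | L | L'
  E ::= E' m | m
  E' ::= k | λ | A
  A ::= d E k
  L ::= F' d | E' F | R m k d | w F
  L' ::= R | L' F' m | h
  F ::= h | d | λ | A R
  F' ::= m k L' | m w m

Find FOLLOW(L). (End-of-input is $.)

In R ::= L: L is at the end, add FOLLOW(R) = { $, d, m }.
Union: FOLLOW(L) = { $, d, m }.

{ $, d, m }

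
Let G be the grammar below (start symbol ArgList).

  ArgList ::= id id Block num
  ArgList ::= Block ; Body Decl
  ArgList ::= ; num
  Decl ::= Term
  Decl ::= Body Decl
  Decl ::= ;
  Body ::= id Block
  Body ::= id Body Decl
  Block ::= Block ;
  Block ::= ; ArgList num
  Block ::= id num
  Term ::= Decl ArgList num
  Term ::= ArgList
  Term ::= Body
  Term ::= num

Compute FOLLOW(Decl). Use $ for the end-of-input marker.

In ArgList ::= Block ; Body Decl: Decl is at the end, add FOLLOW(ArgList) = { $, ;, id, num }.
In Decl ::= Body Decl: Decl is at the end, add FOLLOW(Decl) = { $, ;, id, num }.
In Body ::= id Body Decl: Decl is at the end, add FOLLOW(Body) = { $, ;, id, num }.
In Term ::= Decl ArgList num: add FIRST(ArgList num) = { ;, id }.
Union: FOLLOW(Decl) = { $, ;, id, num }.

{ $, ;, id, num }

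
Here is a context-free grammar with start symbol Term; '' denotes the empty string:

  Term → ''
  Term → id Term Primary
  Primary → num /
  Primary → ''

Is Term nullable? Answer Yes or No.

Yes

Term has an ''-production, so Term ⇒ ''.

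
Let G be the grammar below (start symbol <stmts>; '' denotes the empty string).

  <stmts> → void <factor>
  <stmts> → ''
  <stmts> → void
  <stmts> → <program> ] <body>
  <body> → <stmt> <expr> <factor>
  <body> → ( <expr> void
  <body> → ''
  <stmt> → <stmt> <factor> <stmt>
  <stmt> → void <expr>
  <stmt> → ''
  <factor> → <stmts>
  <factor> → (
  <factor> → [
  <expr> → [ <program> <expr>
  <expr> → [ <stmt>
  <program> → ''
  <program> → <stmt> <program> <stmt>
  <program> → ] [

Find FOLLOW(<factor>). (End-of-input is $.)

{ $, (, [, ], void }

In <stmts> → void <factor>: <factor> is at the end, add FOLLOW(<stmts>) = { $, (, [, ], void }.
In <body> → <stmt> <expr> <factor>: <factor> is at the end, add FOLLOW(<body>) = { $, (, [, ], void }.
In <stmt> → <stmt> <factor> <stmt>: add FIRST(<stmt>)\{''} = { (, [, ], void }.
  Since <stmt> is nullable, also add FOLLOW(<stmt>) = { $, (, [, ], void }.
Union: FOLLOW(<factor>) = { $, (, [, ], void }.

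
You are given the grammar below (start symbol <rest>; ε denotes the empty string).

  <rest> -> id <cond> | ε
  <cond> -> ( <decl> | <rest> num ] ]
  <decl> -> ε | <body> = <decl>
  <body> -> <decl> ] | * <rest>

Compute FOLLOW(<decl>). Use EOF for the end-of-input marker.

{ EOF, =, ], num }

In <cond> -> ( <decl>: <decl> is at the end, add FOLLOW(<cond>) = { EOF, =, num }.
In <decl> -> <body> = <decl>: <decl> is at the end, add FOLLOW(<decl>) = { EOF, =, ], num }.
In <body> -> <decl> ]: add FIRST(]) = { ] }.
Union: FOLLOW(<decl>) = { EOF, =, ], num }.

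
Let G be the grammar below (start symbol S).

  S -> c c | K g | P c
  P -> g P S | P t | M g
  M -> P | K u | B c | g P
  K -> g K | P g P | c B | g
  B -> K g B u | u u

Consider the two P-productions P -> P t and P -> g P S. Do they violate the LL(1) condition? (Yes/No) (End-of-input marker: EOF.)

FIRST(P t) = { c, g, u } and FIRST(g P S) = { g }.
Both contain g, so the two alternatives are not disjoint — LL(1) conflict.

Yes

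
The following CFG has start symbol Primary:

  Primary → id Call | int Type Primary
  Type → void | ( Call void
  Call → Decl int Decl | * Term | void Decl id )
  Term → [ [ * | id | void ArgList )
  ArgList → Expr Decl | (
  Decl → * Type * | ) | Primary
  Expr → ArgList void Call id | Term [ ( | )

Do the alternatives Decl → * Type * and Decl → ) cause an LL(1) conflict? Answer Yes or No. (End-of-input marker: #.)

No

FIRST(* Type *) = { * } and FIRST()) = { ) }.
The FIRST sets are disjoint and neither alternative is nullable — no conflict.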